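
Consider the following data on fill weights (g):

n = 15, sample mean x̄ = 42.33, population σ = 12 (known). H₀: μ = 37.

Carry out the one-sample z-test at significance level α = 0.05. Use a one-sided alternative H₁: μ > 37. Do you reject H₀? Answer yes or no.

SE = σ/√n = 12/√15 = 3.0984
z = (x̄−μ₀)/SE = (42.33−37)/3.0984 = 1.7203
p-value (one-sided, H₁ greater) = 0.04269
At α=0.05: p < α → reject H₀

reject H₀: yes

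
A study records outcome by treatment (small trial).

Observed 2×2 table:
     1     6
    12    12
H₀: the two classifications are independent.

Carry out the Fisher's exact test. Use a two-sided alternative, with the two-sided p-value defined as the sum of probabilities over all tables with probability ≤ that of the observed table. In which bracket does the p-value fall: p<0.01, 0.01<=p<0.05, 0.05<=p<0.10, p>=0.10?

p-value bracket: p>=0.10

Margins: r₁=7, r₂=24, c₁=13, c₂=18, n=31
p_obs = C(7,1)·C(24,12)/C(31,13); sum pmf over tables with pmf ≤ p_obs
p-value (two-sided) = 0.19116
→ bracket: p>=0.10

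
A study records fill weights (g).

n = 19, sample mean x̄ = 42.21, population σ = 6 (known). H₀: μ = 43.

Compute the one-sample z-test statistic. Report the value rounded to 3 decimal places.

test statistic = -0.574

SE = σ/√n = 6/√19 = 1.3765
z = (x̄−μ₀)/SE = (42.21−43)/1.3765 = -0.5739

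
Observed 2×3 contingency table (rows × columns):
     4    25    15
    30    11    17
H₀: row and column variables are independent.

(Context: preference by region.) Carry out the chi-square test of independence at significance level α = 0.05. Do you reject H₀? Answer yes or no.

Row totals [44, 58], col totals [34, 36, 32], n=102
χ² = (4−14.67)²/14.67 + (25−15.53)²/15.53 + (15−13.80)²/13.80 + (30−19.33)²/19.33 + (11−20.47)²/20.47 + (17−18.20)²/18.20 = 23.9820
df = 2
p-value (upper-tail) = 0.00001
At α=0.05: p < α → reject H₀

reject H₀: yes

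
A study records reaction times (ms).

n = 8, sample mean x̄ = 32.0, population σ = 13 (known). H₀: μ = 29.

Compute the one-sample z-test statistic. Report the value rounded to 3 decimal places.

test statistic = 0.653

SE = σ/√n = 13/√8 = 4.5962
z = (x̄−μ₀)/SE = (32.0−29)/4.5962 = 0.6527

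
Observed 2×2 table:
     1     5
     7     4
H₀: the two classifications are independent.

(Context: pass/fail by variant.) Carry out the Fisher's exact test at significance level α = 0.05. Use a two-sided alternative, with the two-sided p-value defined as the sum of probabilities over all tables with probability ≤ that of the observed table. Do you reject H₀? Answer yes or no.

Margins: r₁=6, r₂=11, c₁=8, c₂=9, n=17
p_obs = C(6,1)·C(11,7)/C(17,8); sum pmf over tables with pmf ≤ p_obs
p-value (two-sided) = 0.13122
At α=0.05: p ≥ α → fail to reject H₀

reject H₀: no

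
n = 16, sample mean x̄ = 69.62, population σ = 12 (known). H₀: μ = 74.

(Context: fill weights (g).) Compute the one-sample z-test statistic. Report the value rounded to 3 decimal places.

SE = σ/√n = 12/√16 = 3.0000
z = (x̄−μ₀)/SE = (69.62−74)/3.0000 = -1.4600

test statistic = -1.460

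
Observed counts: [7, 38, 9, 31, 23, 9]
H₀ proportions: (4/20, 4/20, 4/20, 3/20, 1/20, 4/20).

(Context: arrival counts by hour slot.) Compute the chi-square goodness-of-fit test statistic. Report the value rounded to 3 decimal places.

n = 117; E_i = n·p_i = [23.40, 23.40, 23.40, 17.55, 5.85, 23.40]
χ² = (7−23.40)²/23.40 + (38−23.40)²/23.40 + (9−23.40)²/23.40 + (31−17.55)²/17.55 + (23−5.85)²/5.85 + (9−23.40)²/23.40 = 98.9117
df = 5

test statistic = 98.912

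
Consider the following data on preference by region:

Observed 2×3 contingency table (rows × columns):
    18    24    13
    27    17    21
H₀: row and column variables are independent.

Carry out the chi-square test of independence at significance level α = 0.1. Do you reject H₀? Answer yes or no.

reject H₀: no

Row totals [55, 65], col totals [45, 41, 34], n=120
χ² = (18−20.62)²/20.62 + (24−18.79)²/18.79 + (13−15.58)²/15.58 + (27−24.38)²/24.38 + (17−22.21)²/22.21 + (21−18.42)²/18.42 = 4.0724
df = 2
p-value (upper-tail) = 0.13052
At α=0.1: p ≥ α → fail to reject H₀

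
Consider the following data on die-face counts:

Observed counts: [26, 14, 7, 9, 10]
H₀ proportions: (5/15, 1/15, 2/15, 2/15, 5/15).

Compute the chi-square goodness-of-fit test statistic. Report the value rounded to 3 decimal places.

n = 66; E_i = n·p_i = [22.00, 4.40, 8.80, 8.80, 22.00]
χ² = (26−22.00)²/22.00 + (14−4.40)²/4.40 + (7−8.80)²/8.80 + (9−8.80)²/8.80 + (10−22.00)²/22.00 = 28.5909
df = 4

test statistic = 28.591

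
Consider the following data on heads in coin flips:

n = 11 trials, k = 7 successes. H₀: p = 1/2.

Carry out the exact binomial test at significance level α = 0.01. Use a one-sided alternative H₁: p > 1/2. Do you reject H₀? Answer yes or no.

reject H₀: no

Exact binomial: n=11, k=7, p₀=1/2=0.5000
P(X≥7) from Σ C(n,i)·p₀^i·(1−p₀)^(n−i)
p-value (one-sided, H₁ greater) = 0.27441
At α=0.01: p ≥ α → fail to reject H₀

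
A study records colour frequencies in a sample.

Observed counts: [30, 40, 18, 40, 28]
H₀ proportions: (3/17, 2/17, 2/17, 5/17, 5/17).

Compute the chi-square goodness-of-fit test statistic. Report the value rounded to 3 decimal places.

test statistic = 33.485

n = 156; E_i = n·p_i = [27.53, 18.35, 18.35, 45.88, 45.88]
χ² = (30−27.53)²/27.53 + (40−18.35)²/18.35 + (18−18.35)²/18.35 + (40−45.88)²/45.88 + (28−45.88)²/45.88 = 33.4846
df = 4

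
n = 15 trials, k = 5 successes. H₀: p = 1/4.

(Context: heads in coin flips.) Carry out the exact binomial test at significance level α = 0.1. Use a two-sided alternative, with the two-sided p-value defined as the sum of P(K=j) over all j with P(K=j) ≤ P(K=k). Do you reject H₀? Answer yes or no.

Exact binomial: n=15, k=5, p₀=1/4=0.2500
P(X=j) = C(n,j)·p₀^j·(1−p₀)^(n−j); p = Σ P(X=j) over j with P(X=j) ≤ P(X=5)
p-value (two-sided) = 0.54960
At α=0.1: p ≥ α → fail to reject H₀

reject H₀: no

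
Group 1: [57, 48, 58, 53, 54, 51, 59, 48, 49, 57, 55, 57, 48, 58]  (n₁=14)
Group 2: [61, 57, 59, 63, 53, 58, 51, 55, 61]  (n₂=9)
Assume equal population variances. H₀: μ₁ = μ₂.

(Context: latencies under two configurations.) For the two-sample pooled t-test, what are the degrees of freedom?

df = n₁ + n₂ − 2 = 14 + 9 − 2 = 21

degrees of freedom = 21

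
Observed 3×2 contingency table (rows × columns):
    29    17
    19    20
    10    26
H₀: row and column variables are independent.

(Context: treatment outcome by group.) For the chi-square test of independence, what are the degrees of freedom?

df = (r−1)(c−1) = (3−1)·(2−1) = 2

degrees of freedom = 2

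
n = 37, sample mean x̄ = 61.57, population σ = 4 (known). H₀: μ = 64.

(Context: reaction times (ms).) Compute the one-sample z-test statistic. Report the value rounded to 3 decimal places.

SE = σ/√n = 4/√37 = 0.6576
z = (x̄−μ₀)/SE = (61.57−64)/0.6576 = -3.6953

test statistic = -3.695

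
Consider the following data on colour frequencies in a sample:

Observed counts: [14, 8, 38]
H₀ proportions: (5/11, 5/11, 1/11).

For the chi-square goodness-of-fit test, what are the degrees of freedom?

degrees of freedom = 2

df = k − 1 = 3 − 1 = 2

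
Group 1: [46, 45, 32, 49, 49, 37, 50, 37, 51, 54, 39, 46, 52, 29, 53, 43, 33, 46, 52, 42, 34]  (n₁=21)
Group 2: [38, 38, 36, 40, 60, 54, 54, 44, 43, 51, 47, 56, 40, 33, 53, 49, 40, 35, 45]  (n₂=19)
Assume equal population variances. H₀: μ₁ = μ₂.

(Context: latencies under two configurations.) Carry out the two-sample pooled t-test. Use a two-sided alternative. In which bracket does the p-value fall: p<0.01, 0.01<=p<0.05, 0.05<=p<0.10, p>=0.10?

x̄₁=43.762, s₁=7.661, n₁=21
x̄₂=45.053, s₂=7.927, n₂=19
s_p² = [20·7.661² + 18·7.927²]/38 = 60.6515
SE = √(s_p²·(1/21+1/19)) = 2.4658
t = (43.762−45.053)/2.4658 = -0.5234
df = 38
p-value (two-sided) = 0.60370
→ bracket: p>=0.10

p-value bracket: p>=0.10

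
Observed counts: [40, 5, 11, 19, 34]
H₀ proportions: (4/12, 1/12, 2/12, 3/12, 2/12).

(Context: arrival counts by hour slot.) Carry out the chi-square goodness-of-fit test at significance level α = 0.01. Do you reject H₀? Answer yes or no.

n = 109; E_i = n·p_i = [36.33, 9.08, 18.17, 27.25, 18.17]
χ² = (40−36.33)²/36.33 + (5−9.08)²/9.08 + (11−18.17)²/18.17 + (19−27.25)²/27.25 + (34−18.17)²/18.17 = 21.3303
df = 4
p-value (upper-tail) = 0.00027
At α=0.01: p < α → reject H₀

reject H₀: yes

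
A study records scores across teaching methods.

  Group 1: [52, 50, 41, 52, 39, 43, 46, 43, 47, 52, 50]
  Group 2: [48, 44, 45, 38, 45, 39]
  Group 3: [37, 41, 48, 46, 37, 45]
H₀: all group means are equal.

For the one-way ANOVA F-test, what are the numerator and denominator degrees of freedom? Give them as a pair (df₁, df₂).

degrees of freedom = [2, 20]

k = 3 groups, N = 23 total
df = (k−1, N−k) = (3−1, 23−3) = (2, 20)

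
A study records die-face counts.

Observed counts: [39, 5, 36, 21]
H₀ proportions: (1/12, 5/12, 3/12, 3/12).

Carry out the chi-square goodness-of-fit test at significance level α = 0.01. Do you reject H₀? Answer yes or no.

reject H₀: yes

n = 101; E_i = n·p_i = [8.42, 42.08, 25.25, 25.25]
χ² = (39−8.42)²/8.42 + (5−42.08)²/42.08 + (36−25.25)²/25.25 + (21−25.25)²/25.25 = 149.0990
df = 3
p-value (upper-tail) = 0.00000
At α=0.01: p < α → reject H₀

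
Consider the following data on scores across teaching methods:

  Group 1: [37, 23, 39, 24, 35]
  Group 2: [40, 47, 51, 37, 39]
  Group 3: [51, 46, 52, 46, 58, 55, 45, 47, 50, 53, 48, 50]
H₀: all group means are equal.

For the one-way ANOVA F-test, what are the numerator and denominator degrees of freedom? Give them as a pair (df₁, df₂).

k = 3 groups, N = 22 total
df = (k−1, N−k) = (3−1, 22−3) = (2, 19)

degrees of freedom = [2, 19]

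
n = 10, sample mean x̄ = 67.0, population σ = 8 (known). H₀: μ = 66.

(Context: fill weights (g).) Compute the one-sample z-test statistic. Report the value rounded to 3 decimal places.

SE = σ/√n = 8/√10 = 2.5298
z = (x̄−μ₀)/SE = (67.0−66)/2.5298 = 0.3953

test statistic = 0.395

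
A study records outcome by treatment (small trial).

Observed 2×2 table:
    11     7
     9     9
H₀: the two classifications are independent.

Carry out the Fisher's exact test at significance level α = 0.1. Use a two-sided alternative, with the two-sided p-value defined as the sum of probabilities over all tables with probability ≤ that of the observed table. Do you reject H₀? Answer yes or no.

reject H₀: no

Margins: r₁=18, r₂=18, c₁=20, c₂=16, n=36
p_obs = C(18,11)·C(18,9)/C(36,20); sum pmf over tables with pmf ≤ p_obs
p-value (two-sided) = 0.73799
At α=0.1: p ≥ α → fail to reject H₀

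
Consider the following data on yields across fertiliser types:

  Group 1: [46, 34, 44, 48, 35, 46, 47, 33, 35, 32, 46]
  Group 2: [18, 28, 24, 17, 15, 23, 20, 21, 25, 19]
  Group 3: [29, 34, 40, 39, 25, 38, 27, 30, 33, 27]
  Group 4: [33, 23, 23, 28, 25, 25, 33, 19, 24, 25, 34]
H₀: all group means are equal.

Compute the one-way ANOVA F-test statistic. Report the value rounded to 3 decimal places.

Group means [40.55, 21.00, 32.20, 26.55], grand mean 30.238
SSB = Σnᵢ(x̄ᵢ−x̄)² = 2210.565; SSW = ΣΣ(x−x̄ᵢ)² = 1079.055
MSB = 2210.565/3 = 736.8548; MSW = 1079.055/38 = 28.3962
F = MSB/MSW = 25.9491
df = (3, 38)

test statistic = 25.949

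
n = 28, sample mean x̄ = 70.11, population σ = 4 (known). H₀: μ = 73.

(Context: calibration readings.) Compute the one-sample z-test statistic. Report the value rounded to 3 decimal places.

test statistic = -3.823

SE = σ/√n = 4/√28 = 0.7559
z = (x̄−μ₀)/SE = (70.11−73)/0.7559 = -3.8231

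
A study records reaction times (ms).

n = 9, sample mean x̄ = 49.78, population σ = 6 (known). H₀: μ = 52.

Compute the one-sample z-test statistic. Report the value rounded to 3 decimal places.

SE = σ/√n = 6/√9 = 2.0000
z = (x̄−μ₀)/SE = (49.78−52)/2.0000 = -1.1100

test statistic = -1.110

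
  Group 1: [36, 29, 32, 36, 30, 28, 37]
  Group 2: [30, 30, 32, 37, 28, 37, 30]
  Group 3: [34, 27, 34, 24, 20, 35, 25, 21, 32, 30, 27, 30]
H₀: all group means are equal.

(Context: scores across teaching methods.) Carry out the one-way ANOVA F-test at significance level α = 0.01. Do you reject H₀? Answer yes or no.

Group means [32.57, 32.00, 28.25], grand mean 30.423
SSB = Σnᵢ(x̄ᵢ−x̄)² = 106.382; SSW = ΣΣ(x−x̄ᵢ)² = 445.964
MSB = 106.382/2 = 53.1909; MSW = 445.964/23 = 19.3898
F = MSB/MSW = 2.7432
df = (2, 23)
p-value (upper-tail) = 0.08541
At α=0.01: p ≥ α → fail to reject H₀

reject H₀: no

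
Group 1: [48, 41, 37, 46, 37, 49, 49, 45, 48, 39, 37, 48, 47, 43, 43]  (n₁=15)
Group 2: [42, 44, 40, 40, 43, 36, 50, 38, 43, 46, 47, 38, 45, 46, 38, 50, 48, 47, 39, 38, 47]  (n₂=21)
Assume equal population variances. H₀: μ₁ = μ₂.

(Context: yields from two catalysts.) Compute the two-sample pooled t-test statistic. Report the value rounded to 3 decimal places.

x̄₁=43.800, s₁=4.586, n₁=15
x̄₂=43.095, s₂=4.346, n₂=21
s_p² = [14·4.586² + 20·4.346²]/34 = 19.7709
SE = √(s_p²·(1/15+1/21)) = 1.5032
t = (43.800−43.095)/1.5032 = 0.4688
df = 34

test statistic = 0.469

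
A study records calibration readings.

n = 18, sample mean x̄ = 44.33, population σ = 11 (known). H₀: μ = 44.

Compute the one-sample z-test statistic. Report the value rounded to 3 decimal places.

test statistic = 0.127

SE = σ/√n = 11/√18 = 2.5927
z = (x̄−μ₀)/SE = (44.33−44)/2.5927 = 0.1273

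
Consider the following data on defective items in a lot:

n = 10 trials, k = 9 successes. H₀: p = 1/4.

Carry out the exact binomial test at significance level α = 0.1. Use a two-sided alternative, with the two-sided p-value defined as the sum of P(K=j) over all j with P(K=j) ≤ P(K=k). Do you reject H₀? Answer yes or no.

Exact binomial: n=10, k=9, p₀=1/4=0.2500
P(X=j) = C(n,j)·p₀^j·(1−p₀)^(n−j); p = Σ P(X=j) over j with P(X=j) ≤ P(X=9)
p-value (two-sided) = 0.00003
At α=0.1: p < α → reject H₀

reject H₀: yes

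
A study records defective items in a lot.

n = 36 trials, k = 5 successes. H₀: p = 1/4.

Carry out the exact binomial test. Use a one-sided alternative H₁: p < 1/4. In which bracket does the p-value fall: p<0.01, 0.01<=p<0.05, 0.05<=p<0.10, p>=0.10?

Exact binomial: n=36, k=5, p₀=1/4=0.2500
P(X≤5) from Σ C(n,i)·p₀^i·(1−p₀)^(n−i)
p-value (one-sided, H₁ less) = 0.08347
→ bracket: 0.05<=p<0.10

p-value bracket: 0.05<=p<0.10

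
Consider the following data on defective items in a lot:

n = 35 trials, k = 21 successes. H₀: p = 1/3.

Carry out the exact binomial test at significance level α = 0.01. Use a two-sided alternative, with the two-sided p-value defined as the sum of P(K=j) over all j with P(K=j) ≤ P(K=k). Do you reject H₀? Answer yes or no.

reject H₀: yes

Exact binomial: n=35, k=21, p₀=1/3=0.3333
P(X=j) = C(n,j)·p₀^j·(1−p₀)^(n−j); p = Σ P(X=j) over j with P(X=j) ≤ P(X=21)
p-value (two-sided) = 0.00177
At α=0.01: p < α → reject H₀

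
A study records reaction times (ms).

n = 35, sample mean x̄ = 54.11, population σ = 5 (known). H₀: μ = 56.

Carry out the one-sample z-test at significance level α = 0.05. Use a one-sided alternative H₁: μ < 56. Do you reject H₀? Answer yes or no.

SE = σ/√n = 5/√35 = 0.8452
z = (x̄−μ₀)/SE = (54.11−56)/0.8452 = -2.2363
p-value (one-sided, H₁ less) = 0.01267
At α=0.05: p < α → reject H₀

reject H₀: yes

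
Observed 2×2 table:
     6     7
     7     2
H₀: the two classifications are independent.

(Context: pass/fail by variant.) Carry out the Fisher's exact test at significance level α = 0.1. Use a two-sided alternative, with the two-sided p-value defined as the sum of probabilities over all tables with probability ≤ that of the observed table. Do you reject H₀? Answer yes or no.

Margins: r₁=13, r₂=9, c₁=13, c₂=9, n=22
p_obs = C(13,6)·C(9,7)/C(22,13); sum pmf over tables with pmf ≤ p_obs
p-value (two-sided) = 0.20310
At α=0.1: p ≥ α → fail to reject H₀

reject H₀: no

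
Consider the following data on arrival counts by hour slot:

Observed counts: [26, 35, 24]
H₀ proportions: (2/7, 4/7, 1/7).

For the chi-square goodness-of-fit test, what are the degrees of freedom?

degrees of freedom = 2

df = k − 1 = 3 − 1 = 2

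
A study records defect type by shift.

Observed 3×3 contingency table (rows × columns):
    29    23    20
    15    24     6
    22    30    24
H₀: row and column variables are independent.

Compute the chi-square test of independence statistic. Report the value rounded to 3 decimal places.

Row totals [72, 45, 76], col totals [66, 77, 50], n=193
χ² = (29−24.62)²/24.62 + (23−28.73)²/28.73 + (20−18.65)²/18.65 + (15−15.39)²/15.39 + (24−17.95)²/17.95 + (6−11.66)²/11.66 + (22−25.99)²/25.99 + (30−30.32)²/30.32 + (24−19.69)²/19.69 = 8.3690
df = 4

test statistic = 8.369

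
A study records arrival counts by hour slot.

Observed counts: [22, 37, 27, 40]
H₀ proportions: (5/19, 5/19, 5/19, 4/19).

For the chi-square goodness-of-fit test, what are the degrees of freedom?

degrees of freedom = 3

df = k − 1 = 4 − 1 = 3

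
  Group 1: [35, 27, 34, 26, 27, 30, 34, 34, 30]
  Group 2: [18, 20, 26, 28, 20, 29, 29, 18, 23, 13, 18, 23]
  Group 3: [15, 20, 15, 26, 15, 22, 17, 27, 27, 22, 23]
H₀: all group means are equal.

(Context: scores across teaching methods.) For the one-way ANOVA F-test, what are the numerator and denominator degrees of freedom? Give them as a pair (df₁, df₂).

degrees of freedom = [2, 29]

k = 3 groups, N = 32 total
df = (k−1, N−k) = (3−1, 32−3) = (2, 29)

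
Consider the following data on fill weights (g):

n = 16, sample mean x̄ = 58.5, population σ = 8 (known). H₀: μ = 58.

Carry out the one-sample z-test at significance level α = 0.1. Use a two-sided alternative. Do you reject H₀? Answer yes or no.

SE = σ/√n = 8/√16 = 2.0000
z = (x̄−μ₀)/SE = (58.5−58)/2.0000 = 0.2500
p-value (two-sided) = 0.80259
At α=0.1: p ≥ α → fail to reject H₀

reject H₀: no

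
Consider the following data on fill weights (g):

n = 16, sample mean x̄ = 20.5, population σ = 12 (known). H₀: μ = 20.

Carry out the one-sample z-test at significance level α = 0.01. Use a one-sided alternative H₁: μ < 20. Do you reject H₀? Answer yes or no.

SE = σ/√n = 12/√16 = 3.0000
z = (x̄−μ₀)/SE = (20.5−20)/3.0000 = 0.1667
p-value (one-sided, H₁ less) = 0.56618
At α=0.01: p ≥ α → fail to reject H₀

reject H₀: no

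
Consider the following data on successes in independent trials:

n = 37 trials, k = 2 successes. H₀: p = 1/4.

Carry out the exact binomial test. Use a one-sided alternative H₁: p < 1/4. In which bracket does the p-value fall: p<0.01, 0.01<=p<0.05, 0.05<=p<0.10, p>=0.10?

Exact binomial: n=37, k=2, p₀=1/4=0.2500
P(X≤2) from Σ C(n,i)·p₀^i·(1−p₀)^(n−i)
p-value (one-sided, H₁ less) = 0.00208
→ bracket: p<0.01

p-value bracket: p<0.01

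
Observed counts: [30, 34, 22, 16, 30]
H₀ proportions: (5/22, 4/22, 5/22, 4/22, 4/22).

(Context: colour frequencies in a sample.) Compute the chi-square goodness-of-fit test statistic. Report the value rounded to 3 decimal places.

n = 132; E_i = n·p_i = [30.00, 24.00, 30.00, 24.00, 24.00]
χ² = (30−30.00)²/30.00 + (34−24.00)²/24.00 + (22−30.00)²/30.00 + (16−24.00)²/24.00 + (30−24.00)²/24.00 = 10.4667
df = 4

test statistic = 10.467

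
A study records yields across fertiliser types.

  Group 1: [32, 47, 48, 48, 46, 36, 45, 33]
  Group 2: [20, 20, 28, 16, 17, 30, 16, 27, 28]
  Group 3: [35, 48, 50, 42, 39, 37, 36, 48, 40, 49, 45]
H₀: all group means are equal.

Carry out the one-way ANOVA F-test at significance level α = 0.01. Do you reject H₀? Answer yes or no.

reject H₀: yes

Group means [41.88, 22.44, 42.64], grand mean 35.929
SSB = Σnᵢ(x̄ᵢ−x̄)² = 2414.214; SSW = ΣΣ(x−x̄ᵢ)² = 915.643
MSB = 2414.214/2 = 1207.1072; MSW = 915.643/25 = 36.6257
F = MSB/MSW = 32.9579
df = (2, 25)
p-value (upper-tail) = 0.00000
At α=0.01: p < α → reject H₀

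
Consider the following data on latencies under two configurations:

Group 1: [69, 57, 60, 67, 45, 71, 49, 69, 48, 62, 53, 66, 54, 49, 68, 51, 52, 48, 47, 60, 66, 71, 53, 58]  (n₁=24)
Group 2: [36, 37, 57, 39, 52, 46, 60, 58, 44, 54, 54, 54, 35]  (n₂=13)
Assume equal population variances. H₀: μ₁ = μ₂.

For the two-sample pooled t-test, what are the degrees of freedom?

degrees of freedom = 35

df = n₁ + n₂ − 2 = 24 + 13 − 2 = 35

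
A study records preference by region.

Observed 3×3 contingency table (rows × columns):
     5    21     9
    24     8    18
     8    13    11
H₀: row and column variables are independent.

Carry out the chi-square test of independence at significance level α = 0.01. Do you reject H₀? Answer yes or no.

Row totals [35, 50, 32], col totals [37, 42, 38], n=117
χ² = (5−11.07)²/11.07 + (21−12.56)²/12.56 + (9−11.37)²/11.37 + (24−15.81)²/15.81 + (8−17.95)²/17.95 + (18−16.24)²/16.24 + (8−10.12)²/10.12 + (13−11.49)²/11.49 + (11−10.39)²/10.39 = 20.1083
df = 4
p-value (upper-tail) = 0.00048
At α=0.01: p < α → reject H₀

reject H₀: yes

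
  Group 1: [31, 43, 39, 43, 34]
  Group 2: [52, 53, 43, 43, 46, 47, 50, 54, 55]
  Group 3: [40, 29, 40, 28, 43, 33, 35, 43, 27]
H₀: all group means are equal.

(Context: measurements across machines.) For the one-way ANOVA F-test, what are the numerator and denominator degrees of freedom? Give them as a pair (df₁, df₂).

degrees of freedom = [2, 20]

k = 3 groups, N = 23 total
df = (k−1, N−k) = (3−1, 23−3) = (2, 20)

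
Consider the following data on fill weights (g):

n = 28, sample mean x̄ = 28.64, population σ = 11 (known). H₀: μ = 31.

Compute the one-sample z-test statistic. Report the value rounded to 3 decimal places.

SE = σ/√n = 11/√28 = 2.0788
z = (x̄−μ₀)/SE = (28.64−31)/2.0788 = -1.1353

test statistic = -1.135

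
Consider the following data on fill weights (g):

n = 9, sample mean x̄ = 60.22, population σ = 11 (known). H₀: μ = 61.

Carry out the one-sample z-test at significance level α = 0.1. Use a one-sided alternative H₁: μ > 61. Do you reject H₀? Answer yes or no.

reject H₀: no

SE = σ/√n = 11/√9 = 3.6667
z = (x̄−μ₀)/SE = (60.22−61)/3.6667 = -0.2127
p-value (one-sided, H₁ greater) = 0.58423
At α=0.1: p ≥ α → fail to reject H₀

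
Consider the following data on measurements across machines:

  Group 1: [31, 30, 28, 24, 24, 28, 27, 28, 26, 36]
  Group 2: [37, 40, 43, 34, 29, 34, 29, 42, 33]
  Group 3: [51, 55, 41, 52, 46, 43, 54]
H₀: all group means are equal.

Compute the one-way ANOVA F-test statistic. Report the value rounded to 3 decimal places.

test statistic = 39.573

Group means [28.20, 35.67, 48.86], grand mean 36.346
SSB = Σnᵢ(x̄ᵢ−x̄)² = 1763.427; SSW = ΣΣ(x−x̄ᵢ)² = 512.457
MSB = 1763.427/2 = 881.7137; MSW = 512.457/23 = 22.2807
F = MSB/MSW = 39.5729
df = (2, 23)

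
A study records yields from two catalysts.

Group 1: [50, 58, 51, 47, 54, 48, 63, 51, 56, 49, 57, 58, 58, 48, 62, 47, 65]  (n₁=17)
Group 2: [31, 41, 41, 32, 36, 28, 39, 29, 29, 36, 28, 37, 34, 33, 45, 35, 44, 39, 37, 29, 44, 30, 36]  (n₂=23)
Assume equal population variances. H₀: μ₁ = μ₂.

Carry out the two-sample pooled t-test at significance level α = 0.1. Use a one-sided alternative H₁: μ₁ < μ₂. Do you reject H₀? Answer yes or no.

x̄₁=54.235, s₁=5.890, n₁=17
x̄₂=35.348, s₂=5.373, n₂=23
s_p² = [16·5.890² + 22·5.373²]/38 = 31.3231
SE = √(s_p²·(1/17+1/23)) = 1.7901
t = (54.235−35.348)/1.7901 = 10.5512
df = 38
p-value (one-sided, H₁ less) = 1.00000
At α=0.1: p ≥ α → fail to reject H₀

reject H₀: no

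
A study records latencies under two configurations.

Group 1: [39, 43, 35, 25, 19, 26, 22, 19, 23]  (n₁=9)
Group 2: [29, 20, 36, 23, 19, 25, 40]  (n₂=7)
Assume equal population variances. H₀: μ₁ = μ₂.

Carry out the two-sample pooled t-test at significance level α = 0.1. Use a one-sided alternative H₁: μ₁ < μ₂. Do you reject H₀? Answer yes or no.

x̄₁=27.889, s₁=8.880, n₁=9
x̄₂=27.429, s₂=8.018, n₂=7
s_p² = [8·8.880² + 6·8.018²]/14 = 72.6145
SE = √(s_p²·(1/9+1/7)) = 4.2944
t = (27.889−27.429)/4.2944 = 0.1072
df = 14
p-value (one-sided, H₁ less) = 0.54192
At α=0.1: p ≥ α → fail to reject H₀

reject H₀: no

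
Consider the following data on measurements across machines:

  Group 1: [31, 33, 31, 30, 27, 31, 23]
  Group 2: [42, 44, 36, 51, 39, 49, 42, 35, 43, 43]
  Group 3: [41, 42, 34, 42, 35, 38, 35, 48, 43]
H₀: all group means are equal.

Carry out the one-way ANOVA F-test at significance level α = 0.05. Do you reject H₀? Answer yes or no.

Group means [29.43, 42.40, 39.78], grand mean 38.000
SSB = Σnᵢ(x̄ᵢ−x̄)² = 736.330; SSW = ΣΣ(x−x̄ᵢ)² = 467.670
MSB = 736.330/2 = 368.1651; MSW = 467.670/23 = 20.3335
F = MSB/MSW = 18.1064
df = (2, 23)
p-value (upper-tail) = 0.00002
At α=0.05: p < α → reject H₀

reject H₀: yes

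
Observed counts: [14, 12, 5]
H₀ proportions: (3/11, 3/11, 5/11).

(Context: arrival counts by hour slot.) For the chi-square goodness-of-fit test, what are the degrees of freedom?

degrees of freedom = 2

df = k − 1 = 3 − 1 = 2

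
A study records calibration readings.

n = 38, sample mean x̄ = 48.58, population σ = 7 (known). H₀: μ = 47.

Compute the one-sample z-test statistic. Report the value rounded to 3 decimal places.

test statistic = 1.391

SE = σ/√n = 7/√38 = 1.1355
z = (x̄−μ₀)/SE = (48.58−47)/1.1355 = 1.3914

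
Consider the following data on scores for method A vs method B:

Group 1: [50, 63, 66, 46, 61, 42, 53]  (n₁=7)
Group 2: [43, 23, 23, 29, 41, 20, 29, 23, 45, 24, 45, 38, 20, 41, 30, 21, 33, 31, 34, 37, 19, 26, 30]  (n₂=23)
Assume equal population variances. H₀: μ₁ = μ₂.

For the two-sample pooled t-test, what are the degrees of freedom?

degrees of freedom = 28

df = n₁ + n₂ − 2 = 7 + 23 − 2 = 28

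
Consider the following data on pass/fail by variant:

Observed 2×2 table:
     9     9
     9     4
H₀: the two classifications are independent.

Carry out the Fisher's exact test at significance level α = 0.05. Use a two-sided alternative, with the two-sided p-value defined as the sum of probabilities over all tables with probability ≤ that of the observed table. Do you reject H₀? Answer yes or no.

reject H₀: no

Margins: r₁=18, r₂=13, c₁=18, c₂=13, n=31
p_obs = C(18,9)·C(13,9)/C(31,18); sum pmf over tables with pmf ≤ p_obs
p-value (two-sided) = 0.46218
At α=0.05: p ≥ α → fail to reject H₀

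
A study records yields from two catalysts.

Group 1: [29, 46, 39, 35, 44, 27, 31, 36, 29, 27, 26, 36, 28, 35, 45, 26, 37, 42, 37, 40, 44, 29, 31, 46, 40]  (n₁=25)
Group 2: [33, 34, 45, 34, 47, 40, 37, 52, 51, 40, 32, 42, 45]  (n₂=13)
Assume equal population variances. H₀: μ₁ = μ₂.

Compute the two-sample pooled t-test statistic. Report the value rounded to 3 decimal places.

x̄₁=35.400, s₁=6.782, n₁=25
x̄₂=40.923, s₂=6.776, n₂=13
s_p² = [24·6.782² + 12·6.776²]/36 = 45.9701
SE = √(s_p²·(1/25+1/13)) = 2.3184
t = (35.400−40.923)/2.3184 = -2.3823
df = 36

test statistic = -2.382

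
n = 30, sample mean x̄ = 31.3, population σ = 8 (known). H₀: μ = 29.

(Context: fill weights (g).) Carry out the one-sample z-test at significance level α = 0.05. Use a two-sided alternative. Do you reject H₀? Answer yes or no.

reject H₀: no

SE = σ/√n = 8/√30 = 1.4606
z = (x̄−μ₀)/SE = (31.3−29)/1.4606 = 1.5747
p-value (two-sided) = 0.11533
At α=0.05: p ≥ α → fail to reject H₀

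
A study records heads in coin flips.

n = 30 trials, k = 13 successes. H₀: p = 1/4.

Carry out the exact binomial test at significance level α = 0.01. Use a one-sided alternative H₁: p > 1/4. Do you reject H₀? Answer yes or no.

reject H₀: no

Exact binomial: n=30, k=13, p₀=1/4=0.2500
P(X≥13) from Σ C(n,i)·p₀^i·(1−p₀)^(n−i)
p-value (one-sided, H₁ greater) = 0.02159
At α=0.01: p ≥ α → fail to reject H₀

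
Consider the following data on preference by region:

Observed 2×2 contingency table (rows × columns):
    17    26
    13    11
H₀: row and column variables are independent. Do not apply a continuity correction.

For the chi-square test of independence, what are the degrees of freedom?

df = (r−1)(c−1) = (2−1)·(2−1) = 1

degrees of freedom = 1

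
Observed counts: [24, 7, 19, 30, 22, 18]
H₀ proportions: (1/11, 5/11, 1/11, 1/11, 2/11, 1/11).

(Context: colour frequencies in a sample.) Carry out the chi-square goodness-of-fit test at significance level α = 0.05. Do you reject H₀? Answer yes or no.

n = 120; E_i = n·p_i = [10.91, 54.55, 10.91, 10.91, 21.82, 10.91]
χ² = (24−10.91)²/10.91 + (7−54.55)²/54.55 + (19−10.91)²/10.91 + (30−10.91)²/10.91 + (22−21.82)²/21.82 + (18−10.91)²/10.91 = 101.1733
df = 5
p-value (upper-tail) = 0.00000
At α=0.05: p < α → reject H₀

reject H₀: yes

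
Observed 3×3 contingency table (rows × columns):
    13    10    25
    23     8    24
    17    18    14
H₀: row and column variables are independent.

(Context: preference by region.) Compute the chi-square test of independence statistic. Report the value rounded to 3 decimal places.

test statistic = 10.558

Row totals [48, 55, 49], col totals [53, 36, 63], n=152
χ² = (13−16.74)²/16.74 + (10−11.37)²/11.37 + (25−19.89)²/19.89 + (23−19.18)²/19.18 + (8−13.03)²/13.03 + (24−22.80)²/22.80 + (17−17.09)²/17.09 + (18−11.61)²/11.61 + (14−20.31)²/20.31 = 10.5581
df = 4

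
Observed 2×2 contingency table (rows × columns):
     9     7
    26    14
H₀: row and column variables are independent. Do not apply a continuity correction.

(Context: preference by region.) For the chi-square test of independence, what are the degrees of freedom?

degrees of freedom = 1

df = (r−1)(c−1) = (2−1)·(2−1) = 1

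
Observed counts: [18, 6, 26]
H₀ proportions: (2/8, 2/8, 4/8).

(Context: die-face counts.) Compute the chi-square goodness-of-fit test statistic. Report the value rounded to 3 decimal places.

n = 50; E_i = n·p_i = [12.50, 12.50, 25.00]
χ² = (18−12.50)²/12.50 + (6−12.50)²/12.50 + (26−25.00)²/25.00 = 5.8400
df = 2

test statistic = 5.840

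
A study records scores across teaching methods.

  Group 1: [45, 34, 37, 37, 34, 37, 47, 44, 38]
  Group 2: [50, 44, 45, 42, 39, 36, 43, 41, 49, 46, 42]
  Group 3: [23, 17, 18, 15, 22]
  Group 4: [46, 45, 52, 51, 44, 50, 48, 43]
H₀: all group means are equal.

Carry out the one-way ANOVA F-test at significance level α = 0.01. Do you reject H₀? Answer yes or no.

reject H₀: yes

Group means [39.22, 43.36, 19.00, 47.38], grand mean 39.515
SSB = Σnᵢ(x̄ᵢ−x̄)² = 2762.266; SSW = ΣΣ(x−x̄ᵢ)² = 481.976
MSB = 2762.266/3 = 920.7555; MSW = 481.976/29 = 16.6199
F = MSB/MSW = 55.4009
df = (3, 29)
p-value (upper-tail) = 0.00000
At α=0.01: p < α → reject H₀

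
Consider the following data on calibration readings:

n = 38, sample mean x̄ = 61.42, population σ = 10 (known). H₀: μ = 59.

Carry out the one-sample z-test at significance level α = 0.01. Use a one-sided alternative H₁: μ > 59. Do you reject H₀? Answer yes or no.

reject H₀: no

SE = σ/√n = 10/√38 = 1.6222
z = (x̄−μ₀)/SE = (61.42−59)/1.6222 = 1.4918
p-value (one-sided, H₁ greater) = 0.06788
At α=0.01: p ≥ α → fail to reject H₀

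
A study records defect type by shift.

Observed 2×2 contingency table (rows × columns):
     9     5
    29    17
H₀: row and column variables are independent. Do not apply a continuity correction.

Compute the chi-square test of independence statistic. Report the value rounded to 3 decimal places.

Row totals [14, 46], col totals [38, 22], n=60
χ² = (9−8.87)²/8.87 + (5−5.13)²/5.13 + (29−29.13)²/29.13 + (17−16.87)²/16.87 = 0.0071
df = 1

test statistic = 0.007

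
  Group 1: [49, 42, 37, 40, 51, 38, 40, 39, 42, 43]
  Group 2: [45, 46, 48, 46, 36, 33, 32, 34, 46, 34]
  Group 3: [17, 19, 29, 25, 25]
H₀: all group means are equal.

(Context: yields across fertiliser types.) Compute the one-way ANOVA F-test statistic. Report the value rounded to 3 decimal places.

Group means [42.10, 40.00, 23.00], grand mean 37.440
SSB = Σnᵢ(x̄ᵢ−x̄)² = 1325.260; SSW = ΣΣ(x−x̄ᵢ)² = 682.900
MSB = 1325.260/2 = 662.6300; MSW = 682.900/22 = 31.0409
F = MSB/MSW = 21.3470
df = (2, 22)

test statistic = 21.347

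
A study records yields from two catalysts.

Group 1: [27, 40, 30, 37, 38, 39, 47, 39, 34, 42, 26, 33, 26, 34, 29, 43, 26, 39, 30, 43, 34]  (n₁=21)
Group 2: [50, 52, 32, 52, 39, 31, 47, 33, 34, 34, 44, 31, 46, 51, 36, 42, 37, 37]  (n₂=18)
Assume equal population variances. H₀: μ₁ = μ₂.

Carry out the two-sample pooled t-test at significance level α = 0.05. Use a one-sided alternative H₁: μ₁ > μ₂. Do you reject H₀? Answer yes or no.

x̄₁=35.048, s₁=6.352, n₁=21
x̄₂=40.444, s₂=7.641, n₂=18
s_p² = [20·6.352² + 17·7.641²]/37 = 48.6323
SE = √(s_p²·(1/21+1/18)) = 2.2400
t = (35.048−40.444)/2.2400 = -2.4093
df = 37
p-value (one-sided, H₁ greater) = 0.98946
At α=0.05: p ≥ α → fail to reject H₀

reject H₀: no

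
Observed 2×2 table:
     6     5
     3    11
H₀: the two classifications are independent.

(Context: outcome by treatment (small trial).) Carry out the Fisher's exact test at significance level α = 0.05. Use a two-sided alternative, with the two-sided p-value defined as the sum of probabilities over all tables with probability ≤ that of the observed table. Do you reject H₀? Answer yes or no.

reject H₀: no

Margins: r₁=11, r₂=14, c₁=9, c₂=16, n=25
p_obs = C(11,6)·C(14,3)/C(25,9); sum pmf over tables with pmf ≤ p_obs
p-value (two-sided) = 0.11532
At α=0.05: p ≥ α → fail to reject H₀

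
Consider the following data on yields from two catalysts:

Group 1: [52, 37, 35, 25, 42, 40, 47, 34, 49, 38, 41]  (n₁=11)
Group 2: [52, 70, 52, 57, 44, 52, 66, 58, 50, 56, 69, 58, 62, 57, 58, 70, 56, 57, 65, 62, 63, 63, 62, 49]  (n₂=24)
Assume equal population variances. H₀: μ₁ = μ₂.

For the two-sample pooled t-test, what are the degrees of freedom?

degrees of freedom = 33

df = n₁ + n₂ − 2 = 11 + 24 − 2 = 33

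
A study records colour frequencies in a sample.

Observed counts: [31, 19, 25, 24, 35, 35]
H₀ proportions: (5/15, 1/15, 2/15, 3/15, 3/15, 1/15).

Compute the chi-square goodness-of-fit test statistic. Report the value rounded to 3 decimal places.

test statistic = 69.849

n = 169; E_i = n·p_i = [56.33, 11.27, 22.53, 33.80, 33.80, 11.27]
χ² = (31−56.33)²/56.33 + (19−11.27)²/11.27 + (25−22.53)²/22.53 + (24−33.80)²/33.80 + (35−33.80)²/33.80 + (35−11.27)²/11.27 = 69.8491
df = 5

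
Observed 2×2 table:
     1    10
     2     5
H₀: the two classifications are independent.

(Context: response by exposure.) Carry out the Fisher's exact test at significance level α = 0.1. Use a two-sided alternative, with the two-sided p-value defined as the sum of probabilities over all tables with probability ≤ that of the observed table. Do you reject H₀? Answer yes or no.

reject H₀: no

Margins: r₁=11, r₂=7, c₁=3, c₂=15, n=18
p_obs = C(11,1)·C(7,2)/C(18,3); sum pmf over tables with pmf ≤ p_obs
p-value (two-sided) = 0.52819
At α=0.1: p ≥ α → fail to reject H₀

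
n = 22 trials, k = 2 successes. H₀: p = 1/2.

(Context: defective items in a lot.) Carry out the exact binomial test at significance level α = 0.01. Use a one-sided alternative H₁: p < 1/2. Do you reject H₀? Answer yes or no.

reject H₀: yes

Exact binomial: n=22, k=2, p₀=1/2=0.5000
P(X≤2) from Σ C(n,i)·p₀^i·(1−p₀)^(n−i)
p-value (one-sided, H₁ less) = 0.00006
At α=0.01: p < α → reject H₀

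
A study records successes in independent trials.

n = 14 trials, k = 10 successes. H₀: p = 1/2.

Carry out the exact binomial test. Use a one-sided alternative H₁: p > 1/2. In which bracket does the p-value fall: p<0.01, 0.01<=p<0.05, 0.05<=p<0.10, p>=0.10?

p-value bracket: 0.05<=p<0.10

Exact binomial: n=14, k=10, p₀=1/2=0.5000
P(X≥10) from Σ C(n,i)·p₀^i·(1−p₀)^(n−i)
p-value (one-sided, H₁ greater) = 0.08978
→ bracket: 0.05<=p<0.10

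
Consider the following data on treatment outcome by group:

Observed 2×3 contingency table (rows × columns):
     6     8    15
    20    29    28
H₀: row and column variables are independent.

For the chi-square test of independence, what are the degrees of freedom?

degrees of freedom = 2

df = (r−1)(c−1) = (2−1)·(3−1) = 2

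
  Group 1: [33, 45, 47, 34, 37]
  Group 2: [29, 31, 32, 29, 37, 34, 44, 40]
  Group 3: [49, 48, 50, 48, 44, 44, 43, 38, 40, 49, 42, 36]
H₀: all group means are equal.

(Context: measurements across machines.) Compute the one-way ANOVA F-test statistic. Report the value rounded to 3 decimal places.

Group means [39.20, 34.50, 44.25], grand mean 40.120
SSB = Σnᵢ(x̄ᵢ−x̄)² = 461.590; SSW = ΣΣ(x−x̄ᵢ)² = 609.050
MSB = 461.590/2 = 230.7950; MSW = 609.050/22 = 27.6841
F = MSB/MSW = 8.3367
df = (2, 22)

test statistic = 8.337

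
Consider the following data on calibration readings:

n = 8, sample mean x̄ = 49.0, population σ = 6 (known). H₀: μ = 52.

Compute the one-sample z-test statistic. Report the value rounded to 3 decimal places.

SE = σ/√n = 6/√8 = 2.1213
z = (x̄−μ₀)/SE = (49.0−52)/2.1213 = -1.4142

test statistic = -1.414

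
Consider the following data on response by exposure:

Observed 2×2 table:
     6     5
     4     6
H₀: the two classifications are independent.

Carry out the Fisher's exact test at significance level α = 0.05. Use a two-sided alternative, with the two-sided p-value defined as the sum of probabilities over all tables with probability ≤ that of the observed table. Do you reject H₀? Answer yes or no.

reject H₀: no

Margins: r₁=11, r₂=10, c₁=10, c₂=11, n=21
p_obs = C(11,6)·C(10,4)/C(21,10); sum pmf over tables with pmf ≤ p_obs
p-value (two-sided) = 0.66992
At α=0.05: p ≥ α → fail to reject H₀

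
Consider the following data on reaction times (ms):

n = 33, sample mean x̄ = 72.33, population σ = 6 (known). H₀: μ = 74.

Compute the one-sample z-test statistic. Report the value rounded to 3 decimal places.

SE = σ/√n = 6/√33 = 1.0445
z = (x̄−μ₀)/SE = (72.33−74)/1.0445 = -1.5989

test statistic = -1.599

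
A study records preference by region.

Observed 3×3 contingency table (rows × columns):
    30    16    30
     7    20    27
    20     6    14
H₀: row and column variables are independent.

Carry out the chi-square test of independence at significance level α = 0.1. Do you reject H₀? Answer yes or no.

Row totals [76, 54, 40], col totals [57, 42, 71], n=170
χ² = (30−25.48)²/25.48 + (16−18.78)²/18.78 + (30−31.74)²/31.74 + (7−18.11)²/18.11 + (20−13.34)²/13.34 + (27−22.55)²/22.55 + (20−13.41)²/13.41 + (6−9.88)²/9.88 + (14−16.71)²/16.71 = 17.5194
df = 4
p-value (upper-tail) = 0.00153
At α=0.1: p < α → reject H₀

reject H₀: yes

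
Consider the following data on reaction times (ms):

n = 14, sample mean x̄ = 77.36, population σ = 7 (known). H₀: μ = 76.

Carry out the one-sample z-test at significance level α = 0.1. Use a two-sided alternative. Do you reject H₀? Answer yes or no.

SE = σ/√n = 7/√14 = 1.8708
z = (x̄−μ₀)/SE = (77.36−76)/1.8708 = 0.7270
p-value (two-sided) = 0.46726
At α=0.1: p ≥ α → fail to reject H₀

reject H₀: no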